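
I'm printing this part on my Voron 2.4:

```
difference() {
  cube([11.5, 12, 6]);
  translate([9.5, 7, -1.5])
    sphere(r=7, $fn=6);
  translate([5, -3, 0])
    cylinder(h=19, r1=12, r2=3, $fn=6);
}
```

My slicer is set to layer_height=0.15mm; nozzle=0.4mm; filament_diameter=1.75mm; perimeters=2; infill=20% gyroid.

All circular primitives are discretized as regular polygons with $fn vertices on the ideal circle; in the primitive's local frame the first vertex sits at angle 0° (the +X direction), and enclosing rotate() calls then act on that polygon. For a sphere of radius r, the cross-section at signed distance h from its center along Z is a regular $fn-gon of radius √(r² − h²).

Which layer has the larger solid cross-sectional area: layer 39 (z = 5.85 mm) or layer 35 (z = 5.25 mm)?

Layer 39 (z = 5.85): the 11.5×12 cube contributes its full rectangle (area 138.00 mm²); the sphere at (9.5, 7) is not intersected at this z (|z−center|=7.350 > r=7); the cone at (5, -3) (r1=12→r2=3) has section circumradius 9.229 here — a regular 6-gon (area = (6/2)·9.229²·sin(360°/6) = 221.29 mm²); Taking the first minus the rest: starting from the 11.5×12 cube (138.00 mm²), the cone at (5, -3) partially overlaps it — only the 54.21 mm² overlap (of its 221.29 mm²) is removed, clipping the outline — area = 83.79 mm². So its area = 83.79 mm². Layer 35 (z = 5.25): the cube is present — its section is the full 11.5×12 rectangle (area 138.00 mm²); the r=7 sphere at (9.5, 7) slices to a regular 6-gon of circumradius 1.854 (√(r²−h²) with h=6.75 from center) (area = (6/2)·1.854²·sin(360°/6) = 8.93 mm²); the cone at (5, -3): at t=0.276 of its height the radius interpolates to r₁+(r₂−r₁)t = 9.513, giving a regular 6-gon of that circumradius (area = (6/2)·9.513²·sin(360°/6) = 235.13 mm²); Subtracting the remaining from the first: starting from the 11.5×12 cube (138.00 mm²), the r=7 sphere at (9.5, 7) lies wholly inside it (removes its full 8.93 mm² and its 11.12 mm outline becomes a hole wall); the cone at (5, -3) partially overlaps it — only the 57.56 mm² overlap (of its 235.13 mm²) is removed, clipping the outline — area = 71.51 mm². So its area = 71.51 mm². Layer 39 is larger (83.79 vs 71.51 mm²).

layer 39 (z = 5.85 mm)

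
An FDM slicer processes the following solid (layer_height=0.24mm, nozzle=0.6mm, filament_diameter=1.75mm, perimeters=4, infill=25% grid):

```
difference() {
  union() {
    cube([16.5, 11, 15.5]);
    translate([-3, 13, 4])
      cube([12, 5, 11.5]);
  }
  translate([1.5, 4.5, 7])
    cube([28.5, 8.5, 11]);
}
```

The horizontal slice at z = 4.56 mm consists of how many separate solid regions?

At z = 4.56 mm: the 16.5×11 cube contributes its full rectangle; the cube at (-3, 13) is present — its section is the full 12×5 rectangle; Taking the union: the 2 present regions are separate (no shared area or edge), so areas and boundary lengths simply add and each stays a separate island — 2 connected regions; the cube at (1.5, 4.5) does not reach this height (z outside [7, 18]); Taking the first minus the rest: none of the subtracted shapes is present at this height, so that combined region is unchanged — 2 connected regions. The result has 2 disconnected regions.

2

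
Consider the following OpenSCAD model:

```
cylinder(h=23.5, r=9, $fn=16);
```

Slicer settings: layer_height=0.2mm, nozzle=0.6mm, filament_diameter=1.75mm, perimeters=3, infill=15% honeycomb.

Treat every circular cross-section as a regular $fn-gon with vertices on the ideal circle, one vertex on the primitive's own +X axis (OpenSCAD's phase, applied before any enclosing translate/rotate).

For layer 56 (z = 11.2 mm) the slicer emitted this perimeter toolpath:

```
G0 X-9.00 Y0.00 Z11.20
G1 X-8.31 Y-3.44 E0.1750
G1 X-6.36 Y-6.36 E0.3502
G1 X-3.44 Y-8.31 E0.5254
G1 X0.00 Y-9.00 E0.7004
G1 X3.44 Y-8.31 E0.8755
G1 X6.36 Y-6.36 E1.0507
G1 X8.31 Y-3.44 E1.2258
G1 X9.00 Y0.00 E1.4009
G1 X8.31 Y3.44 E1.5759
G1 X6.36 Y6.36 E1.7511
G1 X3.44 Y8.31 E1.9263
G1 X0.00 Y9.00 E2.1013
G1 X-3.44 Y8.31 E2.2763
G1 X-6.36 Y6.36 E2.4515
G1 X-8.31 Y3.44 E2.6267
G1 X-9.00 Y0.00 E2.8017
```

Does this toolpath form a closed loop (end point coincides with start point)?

Start point (G0): (-9.00, 0.00). End point (last G1): the path returns to the start — closed.

yes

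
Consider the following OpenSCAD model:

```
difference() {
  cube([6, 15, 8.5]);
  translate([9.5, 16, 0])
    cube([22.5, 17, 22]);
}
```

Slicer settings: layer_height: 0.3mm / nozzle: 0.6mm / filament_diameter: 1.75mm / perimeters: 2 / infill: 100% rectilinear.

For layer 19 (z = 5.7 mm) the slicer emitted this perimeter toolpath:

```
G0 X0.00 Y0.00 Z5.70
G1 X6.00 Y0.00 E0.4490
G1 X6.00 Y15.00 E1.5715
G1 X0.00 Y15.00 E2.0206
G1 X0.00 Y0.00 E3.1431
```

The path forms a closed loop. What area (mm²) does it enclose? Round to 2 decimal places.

90.00 mm²

Apply the shoelace formula to the sequence of (X, Y) vertices; enclosed area = 90.00 mm².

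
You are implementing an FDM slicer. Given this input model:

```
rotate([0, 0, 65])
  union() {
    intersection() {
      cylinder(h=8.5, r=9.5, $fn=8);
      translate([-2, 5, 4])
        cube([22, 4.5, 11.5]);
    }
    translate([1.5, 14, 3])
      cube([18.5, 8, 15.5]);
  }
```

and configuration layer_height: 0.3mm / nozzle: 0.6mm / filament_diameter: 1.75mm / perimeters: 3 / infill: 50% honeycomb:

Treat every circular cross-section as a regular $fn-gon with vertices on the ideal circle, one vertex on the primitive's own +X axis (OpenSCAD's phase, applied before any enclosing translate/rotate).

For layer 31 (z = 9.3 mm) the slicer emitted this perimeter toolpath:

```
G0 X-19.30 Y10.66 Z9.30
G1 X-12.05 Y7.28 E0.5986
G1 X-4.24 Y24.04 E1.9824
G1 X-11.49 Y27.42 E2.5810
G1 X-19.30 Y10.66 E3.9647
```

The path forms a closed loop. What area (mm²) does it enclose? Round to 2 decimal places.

147.91 mm²

Apply the shoelace formula to the sequence of (X, Y) vertices; enclosed area = 147.91 mm².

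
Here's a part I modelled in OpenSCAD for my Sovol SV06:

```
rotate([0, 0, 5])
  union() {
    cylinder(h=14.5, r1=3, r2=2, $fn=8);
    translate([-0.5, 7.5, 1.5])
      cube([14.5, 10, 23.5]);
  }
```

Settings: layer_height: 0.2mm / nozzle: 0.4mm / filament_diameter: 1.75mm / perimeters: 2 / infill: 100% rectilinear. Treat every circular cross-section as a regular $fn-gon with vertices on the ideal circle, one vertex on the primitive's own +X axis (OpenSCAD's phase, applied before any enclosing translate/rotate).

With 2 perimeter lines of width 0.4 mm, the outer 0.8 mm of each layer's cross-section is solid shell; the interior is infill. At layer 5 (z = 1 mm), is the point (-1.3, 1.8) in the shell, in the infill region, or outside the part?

At z = 1 mm: the cone contributes a regular 8-gon of circumradius 2.931 (interpolated between r1=3 and r2=2 at t=0.069); the cube at (-0.5, 7.5) does not reach this height (z outside [1.5, 25]); Combining (union): only the cone is present, so the union is just that shape — 1 connected region; (rotated 5° about Z; rotation is an isometry so areas/perimeters/island counts are preserved). Overall, the cross-section is a single solid region. Undo the 5° rotation: the query point maps to (-1.138, 1.906) in the un-rotated model frame. The nearest boundary edge runs (0.00, 2.93)→(-2.07, 2.07); distance from the point to it = 0.51 mm. The point is inside the cross-section, 0.51 mm from the nearest boundary — within the 0.8 mm shell band (2 × 0.4).

shell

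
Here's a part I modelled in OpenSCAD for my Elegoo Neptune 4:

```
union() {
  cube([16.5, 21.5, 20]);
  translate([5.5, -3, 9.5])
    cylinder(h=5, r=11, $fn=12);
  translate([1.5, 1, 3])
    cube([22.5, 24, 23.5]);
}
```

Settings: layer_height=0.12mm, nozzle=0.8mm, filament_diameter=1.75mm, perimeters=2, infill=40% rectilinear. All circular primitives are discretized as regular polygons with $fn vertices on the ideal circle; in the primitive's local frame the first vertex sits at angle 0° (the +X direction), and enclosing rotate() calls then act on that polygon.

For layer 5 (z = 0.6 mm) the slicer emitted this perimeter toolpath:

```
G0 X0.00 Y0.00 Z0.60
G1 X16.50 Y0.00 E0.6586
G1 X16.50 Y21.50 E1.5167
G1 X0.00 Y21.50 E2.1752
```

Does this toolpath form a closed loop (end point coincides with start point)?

no

Start point (G0): (0.00, 0.00). End point (last G1): the path does not return to the start — open.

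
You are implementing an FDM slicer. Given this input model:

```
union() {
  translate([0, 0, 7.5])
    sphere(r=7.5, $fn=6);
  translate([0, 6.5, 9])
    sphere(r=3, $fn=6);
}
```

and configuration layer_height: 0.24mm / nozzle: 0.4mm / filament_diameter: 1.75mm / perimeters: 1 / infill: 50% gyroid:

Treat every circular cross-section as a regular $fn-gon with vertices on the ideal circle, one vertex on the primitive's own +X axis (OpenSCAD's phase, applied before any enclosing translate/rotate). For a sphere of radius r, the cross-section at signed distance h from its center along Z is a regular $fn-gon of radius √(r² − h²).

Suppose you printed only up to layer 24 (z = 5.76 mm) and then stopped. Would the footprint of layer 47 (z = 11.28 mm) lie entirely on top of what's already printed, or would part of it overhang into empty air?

Compare the two slices. At z = 5.76: the sphere: section is a regular 6-gon, circumradius = √(r²−h²) = √(7.5²−1.74²) = 7.295 (area = (6/2)·7.295²·sin(360°/6) = 138.28 mm²); the sphere at (0, 6.5) does not reach this height (|z−center|=3.240 > r=3); Combining (union): only the r=7.5 sphere is present, so the union is just that shape — area = 138.28 mm². At z = 11.28: the sphere: section is a regular 6-gon, circumradius = √(r²−h²) = √(7.5²−3.78²) = 6.478 (area = (6/2)·6.478²·sin(360°/6) = 109.02 mm²); the r=3 sphere at (0, 6.5) contributes a regular 6-gon of circumradius √(3²−2.28²) = 1.950 (area = (6/2)·1.950²·sin(360°/6) = 9.88 mm²); Taking the union: the regions partially overlap — summed areas 118.90 mm² minus the doubly-counted overlap 1.92 mm² gives 116.97 mm² — area = 116.97 mm². Checking containment: at z = 11.28 the cross-section extends beyond the z = 5.76 cross-section by about 5.63 mm².

part overhangs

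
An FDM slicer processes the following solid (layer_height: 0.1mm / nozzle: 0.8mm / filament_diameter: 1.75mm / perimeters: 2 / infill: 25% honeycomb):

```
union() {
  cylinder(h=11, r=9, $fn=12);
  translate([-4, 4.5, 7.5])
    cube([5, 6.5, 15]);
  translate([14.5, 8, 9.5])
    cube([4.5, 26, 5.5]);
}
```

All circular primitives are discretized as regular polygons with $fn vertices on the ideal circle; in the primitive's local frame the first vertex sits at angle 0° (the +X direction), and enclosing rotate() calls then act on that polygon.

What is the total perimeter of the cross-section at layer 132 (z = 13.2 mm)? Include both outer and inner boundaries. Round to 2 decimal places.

At z = 13.2 mm: the cylinder does not reach this height (z outside [0, 11]); the cube at (-4, 4.5) (footprint 5×6.5) is included at this height (perimeter 23.00 mm); the 4.5×26 cube at (14.5, 8) contributes its full rectangle (perimeter 61.00 mm); Merging all regions: the 2 present regions are separate (no shared area or edge), so areas and boundary lengths simply add and each stays a separate island — boundary = 84.00 mm. Overall, the cross-section has 2 separate islands. Total boundary length (outer) = 84.00 mm.

84.00 mm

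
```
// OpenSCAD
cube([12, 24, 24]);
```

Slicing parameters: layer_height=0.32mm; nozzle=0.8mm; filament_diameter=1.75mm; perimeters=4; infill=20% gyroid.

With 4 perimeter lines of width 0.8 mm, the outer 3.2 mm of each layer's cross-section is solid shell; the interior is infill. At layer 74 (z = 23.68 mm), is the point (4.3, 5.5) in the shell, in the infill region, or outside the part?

infill

At z = 23.68 mm: the 12×24 cube contributes its full rectangle. Overall, the cross-section is a single solid region. The nearest boundary edge runs (0.00, 24.00)→(0.00, 0.00); distance from the point to it = 4.30 mm. The point is inside the cross-section and 4.30 mm from the nearest boundary — more than the 3.2 mm shell width (4 × 0.8), so it's in the infill interior.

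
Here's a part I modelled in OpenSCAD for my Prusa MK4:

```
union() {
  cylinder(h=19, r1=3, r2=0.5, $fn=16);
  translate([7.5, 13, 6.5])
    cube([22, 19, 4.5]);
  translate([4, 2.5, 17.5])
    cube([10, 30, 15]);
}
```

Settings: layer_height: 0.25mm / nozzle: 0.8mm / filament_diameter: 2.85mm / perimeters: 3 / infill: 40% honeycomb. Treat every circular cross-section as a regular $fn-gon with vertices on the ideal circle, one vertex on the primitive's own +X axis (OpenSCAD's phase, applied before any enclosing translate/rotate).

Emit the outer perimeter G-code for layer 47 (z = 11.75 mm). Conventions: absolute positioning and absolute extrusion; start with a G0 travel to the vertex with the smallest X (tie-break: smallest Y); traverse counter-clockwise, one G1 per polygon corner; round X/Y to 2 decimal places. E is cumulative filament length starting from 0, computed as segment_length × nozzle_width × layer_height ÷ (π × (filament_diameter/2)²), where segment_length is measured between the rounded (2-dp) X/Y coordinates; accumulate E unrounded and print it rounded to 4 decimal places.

G0 X-1.45 Y0.00 Z11.75
G1 X-1.34 Y-0.56 E0.0179
G1 X-1.03 Y-1.03 E0.0355
G1 X-0.56 Y-1.34 E0.0532
G1 X0.00 Y-1.45 E0.0711
G1 X0.56 Y-1.34 E0.0890
G1 X1.03 Y-1.03 E0.1066
G1 X1.34 Y-0.56 E0.1243
G1 X1.45 Y0.00 E0.1422
G1 X1.34 Y0.56 E0.1601
G1 X1.03 Y1.03 E0.1777
G1 X0.56 Y1.34 E0.1954
G1 X0.00 Y1.45 E0.2133
G1 X-0.56 Y1.34 E0.2312
G1 X-1.03 Y1.03 E0.2488
G1 X-1.34 Y0.56 E0.2665
G1 X-1.45 Y0.00 E0.2843

At z = 11.75 mm: the cone (r1=3→r2=0.5) has section circumradius 1.454 here — a regular 16-gon; the cube at (7.5, 13) is not intersected at this z (z outside [6.5, 11]); the cube at (4, 2.5) is not intersected at this z (z outside [17.5, 32.5]); Taking the union: only the cone is present, so the union is just that shape — 1 connected region. The outline is a single polygon with 16 vertices. Extrusion per mm of travel: 0.8 × 0.25 / (π × 1.425²) = 0.031351. Accumulating E over each segment gives final E = 0.2843.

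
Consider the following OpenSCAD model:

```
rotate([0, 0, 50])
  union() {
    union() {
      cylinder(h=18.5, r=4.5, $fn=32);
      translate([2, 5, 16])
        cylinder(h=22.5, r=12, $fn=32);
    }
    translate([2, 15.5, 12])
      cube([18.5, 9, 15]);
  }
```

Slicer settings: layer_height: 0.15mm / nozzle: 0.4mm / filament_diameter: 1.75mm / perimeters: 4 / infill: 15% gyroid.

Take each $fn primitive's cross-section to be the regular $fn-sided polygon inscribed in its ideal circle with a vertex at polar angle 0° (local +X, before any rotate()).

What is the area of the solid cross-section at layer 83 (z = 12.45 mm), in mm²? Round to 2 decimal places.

At z = 12.45 mm: the cylinder: section is a regular 32-gon, circumradius r=4.5 (area = (32/2)·4.500²·sin(360°/32) = 63.21 mm²); the cylinder at (2, 5) is not intersected at this z (z outside [16, 38.5]); Taking the union: only the r=4.5 cylinder is present, so the union is just that shape — area = 63.21 mm²; the cube at (2, 15.5) (footprint 18.5×9) is included at this height (area 166.50 mm²); Combining (union): the 2 present regions are separate (no shared area or edge), so areas and boundary lengths simply add and each stays a separate island — area = 229.71 mm²; (whole slice rotated 50° about Z — lengths, areas and connectivity unchanged). Overall, the cross-section has 2 separate islands. Net area = 229.71 mm².

229.71 mm²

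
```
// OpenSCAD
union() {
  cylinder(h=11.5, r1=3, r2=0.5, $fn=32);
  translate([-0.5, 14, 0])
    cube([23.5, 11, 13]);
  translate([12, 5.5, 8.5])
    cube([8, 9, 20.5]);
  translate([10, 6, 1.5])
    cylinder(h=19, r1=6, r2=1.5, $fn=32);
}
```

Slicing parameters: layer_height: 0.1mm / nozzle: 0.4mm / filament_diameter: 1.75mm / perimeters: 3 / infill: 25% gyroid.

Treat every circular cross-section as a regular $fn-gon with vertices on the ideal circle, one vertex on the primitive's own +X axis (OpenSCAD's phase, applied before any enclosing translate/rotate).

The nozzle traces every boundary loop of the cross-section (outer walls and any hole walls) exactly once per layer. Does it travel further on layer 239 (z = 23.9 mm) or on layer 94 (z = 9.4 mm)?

Layer 239 (z = 23.9): the cone is not intersected at this z (z outside [0, 11.5]); the cube at (-0.5, 14) does not reach this height (z outside [0, 13]); the cube at (12, 5.5) (footprint 8×9) is included at this height (perimeter 34.00 mm); the cone at (10, 6) is absent (z outside [1.5, 20.5]); Merging all regions: only the 8×9 cube at (12, 5.5) is present, so the union is just that shape — boundary = 34.00 mm. So its perimeter = 34.00 mm. Layer 94 (z = 9.4): the cone (r1=3→r2=0.5) has section circumradius 0.957 here — a regular 32-gon (perimeter = 2·32·0.957·sin(180°/32) = 6.00 mm); the cube at (-0.5, 14) (footprint 23.5×11) is included at this height (perimeter 69.00 mm); the cube at (12, 5.5) (footprint 8×9) is included at this height (perimeter 34.00 mm); the cone at (10, 6) (r1=6→r2=1.5) has section circumradius 4.129 here — a regular 32-gon (perimeter = 2·32·4.129·sin(180°/32) = 25.90 mm); Taking the union: the regions partially overlap (shared area 10.46 mm²), so the edge portions inside another operand are dropped and the merged outline is re-measured after clipping — boundary = 106.85 mm. So its perimeter = 106.85 mm. Layer 94 is larger (106.85 vs 34.00 mm).

layer 94 (z = 9.4 mm)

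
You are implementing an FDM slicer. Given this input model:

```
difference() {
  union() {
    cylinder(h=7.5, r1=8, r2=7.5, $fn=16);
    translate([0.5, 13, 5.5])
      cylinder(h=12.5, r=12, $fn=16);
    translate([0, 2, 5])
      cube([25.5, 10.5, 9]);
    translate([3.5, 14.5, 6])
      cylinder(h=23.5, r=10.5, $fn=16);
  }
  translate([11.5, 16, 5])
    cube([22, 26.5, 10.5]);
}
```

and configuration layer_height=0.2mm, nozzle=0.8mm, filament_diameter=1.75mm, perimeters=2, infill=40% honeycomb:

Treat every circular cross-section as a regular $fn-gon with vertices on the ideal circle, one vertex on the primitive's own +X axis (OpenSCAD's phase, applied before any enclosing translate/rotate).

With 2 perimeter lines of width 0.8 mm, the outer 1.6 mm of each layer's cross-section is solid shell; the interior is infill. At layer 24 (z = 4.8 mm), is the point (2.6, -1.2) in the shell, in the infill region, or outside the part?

infill

At z = 4.8 mm: the cone contributes a regular 16-gon of circumradius 7.680 (interpolated between r1=8 and r2=7.5 at t=0.640); the cylinder at (0.5, 13) is absent (z outside [5.5, 18]); the cube at (0, 2) is absent (z outside [5, 14]); the cylinder at (3.5, 14.5) does not reach this height (z outside [6, 29.5]); Combining (union): only the cone is present, so the union is just that shape — 1 connected region; the cube at (11.5, 16) is not intersected at this z (z outside [5, 15.5]); Subtracting the remaining from the first: none of the subtracted shapes is present at this height, so the result so far is unchanged — 1 connected region. Overall, the cross-section is a single solid region. The nearest boundary edge runs (5.43, -5.43)→(7.10, -2.94); distance from the point to it = 4.70 mm. The point is inside the cross-section and 4.70 mm from the nearest boundary — more than the 1.6 mm shell width (2 × 0.8), so it's in the infill interior.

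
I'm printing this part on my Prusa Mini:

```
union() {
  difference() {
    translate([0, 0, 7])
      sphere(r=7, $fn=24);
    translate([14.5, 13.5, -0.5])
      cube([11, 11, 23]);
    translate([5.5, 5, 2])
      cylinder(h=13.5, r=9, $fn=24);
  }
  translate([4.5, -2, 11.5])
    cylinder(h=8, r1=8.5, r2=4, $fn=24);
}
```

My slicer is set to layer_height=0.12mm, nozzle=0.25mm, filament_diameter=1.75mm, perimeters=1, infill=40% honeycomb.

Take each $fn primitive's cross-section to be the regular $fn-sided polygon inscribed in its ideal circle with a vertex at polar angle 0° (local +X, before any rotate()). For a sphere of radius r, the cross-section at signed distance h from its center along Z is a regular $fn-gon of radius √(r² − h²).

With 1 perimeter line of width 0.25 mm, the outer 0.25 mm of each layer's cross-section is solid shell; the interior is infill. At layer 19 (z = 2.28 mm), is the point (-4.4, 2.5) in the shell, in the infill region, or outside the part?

At z = 2.28 mm: the sphere: section is a regular 24-gon, circumradius = √(r²−h²) = √(7²−4.72²) = 5.169; the cube at (14.5, 13.5) is present — its section is the full 11×11 rectangle; the r=9 cylinder at (5.5, 5) gives a regular 24-gon of circumradius 9 (constant along its height); Taking the first minus the rest: starting from the r=7 sphere, the 11×11 cube at (14.5, 13.5) misses the remaining region (no effect); the r=9 cylinder at (5.5, 5) partially overlaps it — only the 51.74 mm² overlap (of its 251.57 mm²) is removed, clipping the outline — 1 connected region; the cone at (4.5, -2) is absent (z outside [11.5, 19.5]); Combining (union): only the result so far is present, so the union is just that shape — 1 connected region. Overall, the cross-section is a single solid region. The nearest boundary edge runs (-4.99, 1.34)→(-4.48, 2.58); distance from the point to it = 0.10 mm. The point is inside the cross-section, 0.10 mm from the nearest boundary — within the 0.25 mm shell band (1 × 0.25).

shell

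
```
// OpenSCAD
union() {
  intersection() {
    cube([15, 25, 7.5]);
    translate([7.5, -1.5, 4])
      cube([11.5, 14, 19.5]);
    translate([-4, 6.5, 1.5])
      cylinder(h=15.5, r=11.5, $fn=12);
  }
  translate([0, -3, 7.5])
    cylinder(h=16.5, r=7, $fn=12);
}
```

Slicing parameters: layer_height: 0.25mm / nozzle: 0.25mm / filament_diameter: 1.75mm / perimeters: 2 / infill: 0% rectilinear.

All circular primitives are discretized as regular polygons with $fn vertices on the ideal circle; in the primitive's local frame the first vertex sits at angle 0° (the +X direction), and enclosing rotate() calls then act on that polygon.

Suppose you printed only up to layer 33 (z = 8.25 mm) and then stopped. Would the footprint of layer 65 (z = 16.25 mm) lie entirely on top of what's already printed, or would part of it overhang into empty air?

entirely on top

Compare the two slices. At z = 8.25: the cube does not reach this height (z outside [0, 7.5]); the cube at (7.5, -1.5) (footprint 11.5×14) is included at this height (area 161.00 mm²); the r=11.5 cylinder at (-4, 6.5) gives a regular 12-gon of circumradius 11.5 (constant along its height) (area = (12/2)·11.500²·sin(360°/12) = 396.75 mm²); Taking the intersection: at least one operand is absent at this height, so nothing remains; the r=7 cylinder at (0, -3) contributes a regular 12-gon of circumradius 7 (area = (12/2)·7.000²·sin(360°/12) = 147.00 mm²); Merging all regions: only the r=7 cylinder at (0, -3) is present, so the union is just that shape — area = 147.00 mm². At z = 16.25: the cube does not reach this height (z outside [0, 7.5]); the 11.5×14 cube at (7.5, -1.5) contributes its full rectangle (area 161.00 mm²); the cylinder at (-4, 6.5): section is a regular 12-gon, circumradius r=11.5 (area = (12/2)·11.500²·sin(360°/12) = 396.75 mm²); Keeping only the common overlap: at least one operand is absent at this height, so nothing remains; the cylinder at (0, -3): section is a regular 12-gon, circumradius r=7 (area = (12/2)·7.000²·sin(360°/12) = 147.00 mm²); Combining (union): only the r=7 cylinder at (0, -3) is present, so the union is just that shape — area = 147.00 mm². Checking containment: the cross-section at z = 16.25 is a subset of the cross-section at z = 8.25.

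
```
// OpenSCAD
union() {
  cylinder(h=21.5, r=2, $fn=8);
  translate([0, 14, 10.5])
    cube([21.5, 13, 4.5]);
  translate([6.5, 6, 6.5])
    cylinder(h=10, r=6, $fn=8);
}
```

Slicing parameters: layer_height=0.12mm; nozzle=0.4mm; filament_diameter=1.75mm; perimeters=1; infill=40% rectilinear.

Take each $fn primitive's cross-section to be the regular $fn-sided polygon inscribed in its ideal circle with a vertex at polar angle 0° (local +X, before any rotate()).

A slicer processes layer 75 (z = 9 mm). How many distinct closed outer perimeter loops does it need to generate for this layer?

2

At z = 9 mm: the r=2 cylinder gives a regular 8-gon of circumradius 2 (constant along its height); the cube at (0, 14) is absent (z outside [10.5, 15]); the cylinder at (6.5, 6): section is a regular 8-gon, circumradius r=6; Merging all regions: the 2 present regions are separate (no shared area or edge), so areas and boundary lengths simply add and each stays a separate island — 2 connected regions. The result has 2 disconnected regions.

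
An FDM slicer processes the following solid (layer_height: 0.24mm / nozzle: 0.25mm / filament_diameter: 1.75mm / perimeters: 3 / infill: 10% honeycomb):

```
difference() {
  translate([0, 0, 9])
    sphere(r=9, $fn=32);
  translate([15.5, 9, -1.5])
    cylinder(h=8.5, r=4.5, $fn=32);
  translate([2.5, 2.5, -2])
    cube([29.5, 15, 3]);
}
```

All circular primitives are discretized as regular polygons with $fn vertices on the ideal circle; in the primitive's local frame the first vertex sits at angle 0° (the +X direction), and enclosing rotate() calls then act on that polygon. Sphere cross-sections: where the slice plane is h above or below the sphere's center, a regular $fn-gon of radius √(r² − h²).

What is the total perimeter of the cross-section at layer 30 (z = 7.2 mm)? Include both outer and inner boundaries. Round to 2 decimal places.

At z = 7.2 mm: the r=9 sphere contributes a regular 32-gon of circumradius √(9²−1.8²) = 8.818 (perimeter = 2·32·8.818·sin(180°/32) = 55.32 mm); the cylinder at (15.5, 9) is absent (z outside [-1.5, 7]); the cube at (2.5, 2.5) is not intersected at this z (z outside [-2, 1]); After the difference (first − rest): none of the subtracted shapes is present at this height, so the r=9 sphere is unchanged — boundary = 55.32 mm. Overall, the cross-section is a single solid region. Total boundary length (outer) = 55.32 mm.

55.32 mm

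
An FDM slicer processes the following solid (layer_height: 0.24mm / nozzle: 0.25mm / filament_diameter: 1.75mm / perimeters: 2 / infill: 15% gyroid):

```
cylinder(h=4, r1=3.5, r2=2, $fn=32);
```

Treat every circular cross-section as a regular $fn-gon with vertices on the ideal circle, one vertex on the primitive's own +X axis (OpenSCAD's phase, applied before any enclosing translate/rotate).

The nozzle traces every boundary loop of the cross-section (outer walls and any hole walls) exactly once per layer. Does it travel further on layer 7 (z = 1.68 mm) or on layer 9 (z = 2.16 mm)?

Layer 7 (z = 1.68): the cone: at t=0.420 of its height the radius interpolates to r₁+(r₂−r₁)t = 2.870, giving a regular 32-gon of that circumradius (perimeter = 2·32·2.870·sin(180°/32) = 18.00 mm). So its perimeter = 18.00 mm. Layer 9 (z = 2.16): the cone (r1=3.5→r2=2) has section circumradius 2.690 here — a regular 32-gon (perimeter = 2·32·2.690·sin(180°/32) = 16.87 mm). So its perimeter = 16.87 mm. Layer 7 is larger (18.00 vs 16.87 mm).

layer 7 (z = 1.68 mm)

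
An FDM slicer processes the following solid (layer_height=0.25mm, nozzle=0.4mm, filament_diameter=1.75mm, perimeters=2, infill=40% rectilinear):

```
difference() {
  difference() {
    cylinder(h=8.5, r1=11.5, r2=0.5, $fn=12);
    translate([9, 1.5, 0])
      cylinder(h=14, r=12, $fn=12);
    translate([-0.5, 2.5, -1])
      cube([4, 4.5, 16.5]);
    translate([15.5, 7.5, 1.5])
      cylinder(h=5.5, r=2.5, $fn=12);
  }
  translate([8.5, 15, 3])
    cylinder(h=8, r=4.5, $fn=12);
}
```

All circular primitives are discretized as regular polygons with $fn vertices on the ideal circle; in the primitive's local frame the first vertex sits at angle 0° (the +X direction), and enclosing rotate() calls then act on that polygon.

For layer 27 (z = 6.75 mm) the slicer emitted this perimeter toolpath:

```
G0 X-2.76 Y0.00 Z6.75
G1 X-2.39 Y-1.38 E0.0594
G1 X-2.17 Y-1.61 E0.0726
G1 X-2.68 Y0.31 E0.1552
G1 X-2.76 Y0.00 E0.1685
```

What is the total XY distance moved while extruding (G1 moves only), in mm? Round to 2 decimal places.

4.05 mm

Sum the Euclidean lengths of each G1 segment: total = 4.05 mm.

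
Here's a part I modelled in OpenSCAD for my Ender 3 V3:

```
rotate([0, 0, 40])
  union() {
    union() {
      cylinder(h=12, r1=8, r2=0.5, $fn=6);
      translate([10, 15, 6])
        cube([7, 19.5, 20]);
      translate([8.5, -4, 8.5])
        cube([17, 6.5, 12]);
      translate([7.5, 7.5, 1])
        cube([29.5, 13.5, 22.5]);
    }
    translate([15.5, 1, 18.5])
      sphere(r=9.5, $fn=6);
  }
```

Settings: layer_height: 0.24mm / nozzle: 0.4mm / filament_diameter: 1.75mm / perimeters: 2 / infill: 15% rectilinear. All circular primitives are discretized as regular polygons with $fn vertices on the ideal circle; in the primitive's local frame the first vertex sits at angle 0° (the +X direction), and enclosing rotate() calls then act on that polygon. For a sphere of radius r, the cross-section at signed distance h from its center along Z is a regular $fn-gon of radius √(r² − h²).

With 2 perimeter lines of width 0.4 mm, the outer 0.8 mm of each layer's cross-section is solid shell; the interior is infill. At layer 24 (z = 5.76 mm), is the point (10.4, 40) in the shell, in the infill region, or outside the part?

At z = 5.76 mm: the cone (r1=8→r2=0.5) has section circumradius 4.400 here — a regular 6-gon; the cube at (10, 15) does not reach this height (z outside [6, 26]); the cube at (8.5, -4) does not reach this height (z outside [8.5, 20.5]); the cube at (7.5, 7.5) (footprint 29.5×13.5) is included at this height; Taking the union: the 2 present regions are separate (no shared area or edge), so areas and boundary lengths simply add and each stays a separate island — 2 connected regions; the sphere at (15.5, 1) is absent (|z−center|=12.740 > r=9.5); Merging all regions: only that combined region is present, so the union is just that shape — 2 connected regions; (rotated 40° about Z; rotation is an isometry so areas/perimeters/island counts are preserved). Overall, the cross-section has 2 separate islands. Undo the 40° rotation: the query point maps to (33.678, 23.957) in the un-rotated model frame. The nearest boundary edge runs (7.50, 21.00)→(37.00, 21.00); distance from the point to it = 2.96 mm. The point is not inside any of the regions above, so it lies outside the cross-section (2.96 mm from the nearest boundary).

outside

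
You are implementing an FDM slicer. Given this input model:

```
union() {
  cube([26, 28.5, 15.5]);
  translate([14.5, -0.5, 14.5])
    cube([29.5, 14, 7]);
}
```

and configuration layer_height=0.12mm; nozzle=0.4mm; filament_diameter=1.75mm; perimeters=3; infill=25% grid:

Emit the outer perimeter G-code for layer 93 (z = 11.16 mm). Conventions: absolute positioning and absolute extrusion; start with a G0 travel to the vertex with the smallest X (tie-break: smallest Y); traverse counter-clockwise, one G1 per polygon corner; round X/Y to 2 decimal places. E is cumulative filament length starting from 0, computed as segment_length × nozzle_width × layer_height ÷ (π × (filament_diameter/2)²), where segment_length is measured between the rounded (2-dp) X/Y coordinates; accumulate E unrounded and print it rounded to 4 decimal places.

At z = 11.16 mm: the cube (footprint 26×28.5) is included at this height; the cube at (14.5, -0.5) is absent (z outside [14.5, 21.5]); Combining (union): only the 26×28.5 cube is present, so the union is just that shape — 1 connected region. The outline is a single polygon with 4 vertices. Extrusion per mm of travel: 0.4 × 0.12 / (π × 0.875²) = 0.019956. Accumulating E over each segment gives final E = 2.1752.

G0 X0.00 Y0.00 Z11.16
G1 X26.00 Y0.00 E0.5189
G1 X26.00 Y28.50 E1.0876
G1 X0.00 Y28.50 E1.6065
G1 X0.00 Y0.00 E2.1752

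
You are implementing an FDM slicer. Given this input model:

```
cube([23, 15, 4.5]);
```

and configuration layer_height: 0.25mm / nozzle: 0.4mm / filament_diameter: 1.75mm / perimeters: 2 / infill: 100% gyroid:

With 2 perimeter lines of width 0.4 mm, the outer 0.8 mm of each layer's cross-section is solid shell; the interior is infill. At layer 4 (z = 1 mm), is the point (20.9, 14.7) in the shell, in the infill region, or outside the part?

At z = 1 mm: the cube is present — its section is the full 23×15 rectangle. Overall, the cross-section is a single solid region. The nearest boundary edge runs (23.00, 15.00)→(0.00, 15.00); distance from the point to it = 0.30 mm. The point is inside the cross-section, 0.30 mm from the nearest boundary — within the 0.8 mm shell band (2 × 0.4).

shell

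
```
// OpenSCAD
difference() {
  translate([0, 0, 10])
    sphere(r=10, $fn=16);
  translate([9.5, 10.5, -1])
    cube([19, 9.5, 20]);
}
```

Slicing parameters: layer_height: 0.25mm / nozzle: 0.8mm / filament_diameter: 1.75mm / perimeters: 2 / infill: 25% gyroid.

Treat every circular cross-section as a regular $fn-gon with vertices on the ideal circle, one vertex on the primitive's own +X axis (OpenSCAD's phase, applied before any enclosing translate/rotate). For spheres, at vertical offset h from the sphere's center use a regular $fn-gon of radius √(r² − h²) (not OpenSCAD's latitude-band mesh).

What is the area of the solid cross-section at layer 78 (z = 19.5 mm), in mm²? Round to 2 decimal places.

29.85 mm²

At z = 19.5 mm: the r=10 sphere contributes a regular 16-gon of circumradius √(10²−9.5²) = 3.122 (area = (16/2)·3.122²·sin(360°/16) = 29.85 mm²); the cube at (9.5, 10.5) is not intersected at this z (z outside [-1, 19]); After the difference (first − rest): none of the subtracted shapes is present at this height, so the r=10 sphere is unchanged — area = 29.85 mm². Overall, the cross-section is a single solid region. Net area = 29.85 mm².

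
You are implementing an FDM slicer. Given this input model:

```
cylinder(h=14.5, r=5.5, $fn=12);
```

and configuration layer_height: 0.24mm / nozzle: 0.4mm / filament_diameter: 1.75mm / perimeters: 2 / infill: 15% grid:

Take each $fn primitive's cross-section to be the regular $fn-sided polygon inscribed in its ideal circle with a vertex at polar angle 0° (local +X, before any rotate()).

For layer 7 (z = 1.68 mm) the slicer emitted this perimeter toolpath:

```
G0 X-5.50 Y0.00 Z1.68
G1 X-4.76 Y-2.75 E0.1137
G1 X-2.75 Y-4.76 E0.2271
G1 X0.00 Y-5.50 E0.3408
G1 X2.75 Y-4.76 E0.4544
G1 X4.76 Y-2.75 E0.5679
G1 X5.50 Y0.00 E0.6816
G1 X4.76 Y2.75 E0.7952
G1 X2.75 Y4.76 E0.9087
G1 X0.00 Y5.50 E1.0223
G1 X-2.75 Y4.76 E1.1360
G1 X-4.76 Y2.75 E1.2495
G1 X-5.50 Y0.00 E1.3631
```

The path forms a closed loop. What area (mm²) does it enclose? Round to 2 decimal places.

90.69 mm²

Apply the shoelace formula to the sequence of (X, Y) vertices; enclosed area = 90.69 mm².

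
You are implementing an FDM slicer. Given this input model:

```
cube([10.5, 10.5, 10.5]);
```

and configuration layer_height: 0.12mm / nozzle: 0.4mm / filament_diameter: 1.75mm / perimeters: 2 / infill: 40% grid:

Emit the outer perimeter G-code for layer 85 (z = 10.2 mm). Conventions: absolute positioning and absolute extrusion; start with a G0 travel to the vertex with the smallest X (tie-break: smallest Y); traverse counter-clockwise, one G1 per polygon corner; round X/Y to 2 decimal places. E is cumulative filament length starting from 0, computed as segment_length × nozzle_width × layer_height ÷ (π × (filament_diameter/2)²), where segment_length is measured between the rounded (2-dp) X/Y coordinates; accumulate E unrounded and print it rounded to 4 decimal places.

G0 X0.00 Y0.00 Z10.20
G1 X10.50 Y0.00 E0.2095
G1 X10.50 Y10.50 E0.4191
G1 X0.00 Y10.50 E0.6286
G1 X0.00 Y0.00 E0.8382

At z = 10.2 mm: the cube is present — its section is the full 10.5×10.5 rectangle. The outline is a single polygon with 4 vertices. Extrusion per mm of travel: 0.4 × 0.12 / (π × 0.875²) = 0.019956. Accumulating E over each segment gives final E = 0.8382.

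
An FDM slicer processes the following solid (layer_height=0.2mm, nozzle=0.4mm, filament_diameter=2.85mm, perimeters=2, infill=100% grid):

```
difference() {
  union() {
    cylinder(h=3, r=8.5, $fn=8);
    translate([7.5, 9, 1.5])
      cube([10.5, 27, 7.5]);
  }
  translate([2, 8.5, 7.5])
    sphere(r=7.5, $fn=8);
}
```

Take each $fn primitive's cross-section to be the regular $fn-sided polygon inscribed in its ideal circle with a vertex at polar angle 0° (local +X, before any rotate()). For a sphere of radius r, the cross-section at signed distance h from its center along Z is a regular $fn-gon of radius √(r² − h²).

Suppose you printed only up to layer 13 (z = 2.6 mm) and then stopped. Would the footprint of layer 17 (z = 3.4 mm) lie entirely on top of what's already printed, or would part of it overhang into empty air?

entirely on top

Compare the two slices. At z = 2.6: the r=8.5 cylinder contributes a regular 8-gon of circumradius 8.5 (area = (8/2)·8.500²·sin(360°/8) = 204.35 mm²); the cube at (7.5, 9) is present — its section is the full 10.5×27 rectangle (area 283.50 mm²); Taking the union: the 2 present regions are separate (no shared area or edge), so areas and boundary lengths simply add and each stays a separate island — area = 487.85 mm²; the sphere at (2, 8.5): section is a regular 8-gon, circumradius = √(r²−h²) = √(7.5²−4.9²) = 5.678 (area = (8/2)·5.678²·sin(360°/8) = 91.19 mm²); Taking the first minus the rest: starting from that combined region (487.85 mm²), the r=7.5 sphere at (2, 8.5) partially overlaps it — only the 32.61 mm² overlap (of its 91.19 mm²) is removed, clipping the outline — area = 455.25 mm². At z = 3.4: the cylinder is absent (z outside [0, 3]); the cube at (7.5, 9) (footprint 10.5×27) is included at this height (area 283.50 mm²); Combining (union): only the 10.5×27 cube at (7.5, 9) is present, so the union is just that shape — area = 283.50 mm²; the r=7.5 sphere at (2, 8.5) slices to a regular 8-gon of circumradius 6.280 (√(r²−h²) with h=4.1 from center) (area = (8/2)·6.280²·sin(360°/8) = 111.55 mm²); Taking the first minus the rest: starting from that combined region (283.50 mm²), the r=7.5 sphere at (2, 8.5) partially overlaps it — only the 0.40 mm² overlap (of its 111.55 mm²) is removed, clipping the outline — area = 283.10 mm². Checking containment: the cross-section at z = 3.4 is a subset of the cross-section at z = 2.6.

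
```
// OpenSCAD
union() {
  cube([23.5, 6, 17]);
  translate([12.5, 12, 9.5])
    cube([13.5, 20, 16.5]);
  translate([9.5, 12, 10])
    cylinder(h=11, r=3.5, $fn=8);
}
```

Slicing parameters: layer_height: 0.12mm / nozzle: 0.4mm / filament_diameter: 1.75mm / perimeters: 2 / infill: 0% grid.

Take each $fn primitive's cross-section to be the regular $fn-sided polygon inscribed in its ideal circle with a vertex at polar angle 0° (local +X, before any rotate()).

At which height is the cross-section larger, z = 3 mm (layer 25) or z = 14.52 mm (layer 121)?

Layer 25 (z = 3): the cube (footprint 23.5×6) is included at this height (area 141.00 mm²); the cube at (12.5, 12) is absent (z outside [9.5, 26]); the cylinder at (9.5, 12) is absent (z outside [10, 21]); Combining (union): only the 23.5×6 cube is present, so the union is just that shape — area = 141.00 mm². So its area = 141.00 mm². Layer 121 (z = 14.52): the cube is present — its section is the full 23.5×6 rectangle (area 141.00 mm²); the cube at (12.5, 12) is present — its section is the full 13.5×20 rectangle (area 270.00 mm²); the cylinder at (9.5, 12): section is a regular 8-gon, circumradius r=3.5 (area = (8/2)·3.500²·sin(360°/8) = 34.65 mm²); Taking the union: the regions partially overlap — summed areas 445.65 mm² minus the doubly-counted overlap 0.30 mm² gives 445.35 mm² — area = 445.35 mm². So its area = 445.35 mm². Layer 121 is larger (445.35 vs 141.00 mm²).

layer 121 (z = 14.52 mm)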